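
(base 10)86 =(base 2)1010110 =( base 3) 10012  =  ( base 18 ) 4E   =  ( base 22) 3k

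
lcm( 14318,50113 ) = 100226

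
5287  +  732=6019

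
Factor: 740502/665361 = 2^1*3^1*7^1* 19^( - 1)*653^1 * 1297^( - 1) = 27426/24643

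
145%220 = 145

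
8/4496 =1/562 = 0.00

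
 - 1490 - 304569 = -306059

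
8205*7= 57435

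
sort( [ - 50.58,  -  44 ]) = [ - 50.58, - 44 ] 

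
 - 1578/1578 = -1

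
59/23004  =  59/23004 = 0.00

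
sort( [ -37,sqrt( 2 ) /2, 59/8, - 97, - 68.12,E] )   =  [ - 97, - 68.12, - 37,sqrt( 2)/2,E, 59/8]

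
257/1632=257/1632 = 0.16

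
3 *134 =402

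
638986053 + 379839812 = 1018825865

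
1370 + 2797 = 4167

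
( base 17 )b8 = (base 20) 9f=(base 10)195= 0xc3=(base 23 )8B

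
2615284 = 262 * 9982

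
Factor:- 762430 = -2^1 *5^1 *76243^1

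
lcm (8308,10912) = 731104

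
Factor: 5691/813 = 7=7^1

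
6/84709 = 6/84709 = 0.00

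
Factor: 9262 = 2^1 * 11^1*421^1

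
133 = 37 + 96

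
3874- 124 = 3750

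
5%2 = 1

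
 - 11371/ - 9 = 11371/9= 1263.44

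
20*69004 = 1380080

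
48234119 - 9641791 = 38592328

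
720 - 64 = 656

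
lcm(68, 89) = 6052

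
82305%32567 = 17171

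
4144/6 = 690 + 2/3 = 690.67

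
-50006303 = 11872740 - 61879043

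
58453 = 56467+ 1986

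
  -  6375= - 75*85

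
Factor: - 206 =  - 2^1*103^1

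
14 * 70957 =993398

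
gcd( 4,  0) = 4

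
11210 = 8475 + 2735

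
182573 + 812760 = 995333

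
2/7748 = 1/3874=0.00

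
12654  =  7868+4786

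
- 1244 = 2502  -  3746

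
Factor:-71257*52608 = -2^7*3^1 * 137^1*71257^1= - 3748688256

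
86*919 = 79034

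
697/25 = 697/25 =27.88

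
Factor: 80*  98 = 7840 = 2^5*5^1*7^2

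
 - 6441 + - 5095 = - 11536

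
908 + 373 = 1281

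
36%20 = 16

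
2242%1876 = 366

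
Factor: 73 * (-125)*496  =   - 4526000 = - 2^4*5^3*31^1*73^1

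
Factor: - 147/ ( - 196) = 3/4=2^(-2)*3^1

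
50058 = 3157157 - 3107099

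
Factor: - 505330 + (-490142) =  - 995472 = - 2^4*3^2 * 31^1*223^1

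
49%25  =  24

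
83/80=83/80= 1.04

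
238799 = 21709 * 11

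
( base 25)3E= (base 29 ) 32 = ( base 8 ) 131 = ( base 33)2n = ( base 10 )89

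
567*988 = 560196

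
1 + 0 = 1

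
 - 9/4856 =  - 1 + 4847/4856 = -  0.00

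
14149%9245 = 4904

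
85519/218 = 392 + 63/218 = 392.29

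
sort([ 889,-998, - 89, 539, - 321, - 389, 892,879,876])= [ - 998,-389, - 321 ,  -  89,539, 876, 879,889, 892] 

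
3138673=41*76553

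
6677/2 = 3338 + 1/2 = 3338.50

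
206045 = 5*41209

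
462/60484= 231/30242 = 0.01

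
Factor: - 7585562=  - 2^1*3792781^1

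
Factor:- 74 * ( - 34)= 2^2 * 17^1*37^1 = 2516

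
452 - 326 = 126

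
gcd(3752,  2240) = 56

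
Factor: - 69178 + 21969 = -17^1* 2777^1 = - 47209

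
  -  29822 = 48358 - 78180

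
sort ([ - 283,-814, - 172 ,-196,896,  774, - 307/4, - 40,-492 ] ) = [-814,-492,-283, - 196, - 172, - 307/4,-40, 774,896 ] 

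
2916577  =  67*43531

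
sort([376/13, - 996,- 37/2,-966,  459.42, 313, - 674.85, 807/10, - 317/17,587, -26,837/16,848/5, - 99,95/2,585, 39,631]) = [  -  996,- 966, - 674.85,-99, - 26, - 317/17, - 37/2,376/13, 39, 95/2,  837/16 , 807/10, 848/5, 313, 459.42, 585,587, 631]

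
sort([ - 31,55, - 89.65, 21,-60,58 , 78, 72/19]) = [ - 89.65, - 60, - 31, 72/19, 21, 55, 58, 78 ]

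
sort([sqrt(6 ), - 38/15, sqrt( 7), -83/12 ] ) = [ - 83/12, -38/15, sqrt(6) , sqrt (7) ]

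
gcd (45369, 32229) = 9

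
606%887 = 606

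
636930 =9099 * 70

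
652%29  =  14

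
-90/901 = -90/901 = - 0.10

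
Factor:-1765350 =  - 2^1 * 3^2*5^2*3923^1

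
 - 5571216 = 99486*(-56) 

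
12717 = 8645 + 4072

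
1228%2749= 1228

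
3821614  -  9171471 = -5349857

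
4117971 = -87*( - 47333) 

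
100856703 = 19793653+81063050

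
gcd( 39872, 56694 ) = 2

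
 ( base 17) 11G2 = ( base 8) 12544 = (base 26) 82g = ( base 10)5476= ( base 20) DDG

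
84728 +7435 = 92163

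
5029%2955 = 2074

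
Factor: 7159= 7159^1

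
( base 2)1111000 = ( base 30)40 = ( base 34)3I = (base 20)60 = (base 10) 120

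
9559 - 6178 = 3381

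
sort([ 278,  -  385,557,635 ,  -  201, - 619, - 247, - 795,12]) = [- 795, - 619, - 385, - 247,  -  201,12,278, 557, 635] 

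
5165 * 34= 175610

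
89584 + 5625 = 95209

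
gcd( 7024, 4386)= 2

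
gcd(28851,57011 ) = 1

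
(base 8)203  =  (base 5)1011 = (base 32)43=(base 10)131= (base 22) 5l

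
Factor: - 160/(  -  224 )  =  5/7 = 5^1*7^( - 1)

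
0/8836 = 0 = 0.00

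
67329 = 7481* 9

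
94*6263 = 588722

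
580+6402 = 6982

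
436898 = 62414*7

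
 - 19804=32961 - 52765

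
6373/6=6373/6=1062.17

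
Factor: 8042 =2^1*4021^1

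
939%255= 174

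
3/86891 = 3/86891  =  0.00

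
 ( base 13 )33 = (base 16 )2a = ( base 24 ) 1i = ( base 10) 42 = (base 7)60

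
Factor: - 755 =- 5^1*151^1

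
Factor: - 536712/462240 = -2^( - 2 )*3^(-2)* 5^( - 1)*11^1*19^1 = - 209/180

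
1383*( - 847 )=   -  1171401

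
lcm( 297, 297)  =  297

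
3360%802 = 152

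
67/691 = 67/691  =  0.10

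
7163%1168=155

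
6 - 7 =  - 1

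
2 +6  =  8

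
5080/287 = 5080/287 = 17.70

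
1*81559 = 81559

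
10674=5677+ 4997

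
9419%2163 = 767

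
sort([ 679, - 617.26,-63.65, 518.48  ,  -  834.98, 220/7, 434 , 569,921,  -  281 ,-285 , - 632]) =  [-834.98,-632, - 617.26,  -  285 , - 281, - 63.65,220/7,434, 518.48 , 569,679, 921 ]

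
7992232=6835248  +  1156984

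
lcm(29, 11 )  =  319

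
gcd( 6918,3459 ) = 3459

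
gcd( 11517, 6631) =349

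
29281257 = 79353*369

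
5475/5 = 1095 = 1095.00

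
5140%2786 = 2354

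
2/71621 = 2/71621 = 0.00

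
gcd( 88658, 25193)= 1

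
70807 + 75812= 146619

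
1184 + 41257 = 42441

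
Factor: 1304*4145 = 5405080=2^3*5^1 * 163^1*829^1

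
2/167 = 2/167 = 0.01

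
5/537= 5/537 =0.01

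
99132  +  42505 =141637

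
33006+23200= 56206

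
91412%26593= 11633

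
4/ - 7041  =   - 4/7041   =  - 0.00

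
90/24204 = 15/4034 = 0.00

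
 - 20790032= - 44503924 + 23713892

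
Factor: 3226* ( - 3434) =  - 11078084 = - 2^2*17^1*  101^1 *1613^1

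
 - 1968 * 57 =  - 112176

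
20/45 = 4/9 = 0.44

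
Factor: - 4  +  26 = 22 = 2^1*11^1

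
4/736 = 1/184 = 0.01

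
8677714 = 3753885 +4923829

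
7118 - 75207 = - 68089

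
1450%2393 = 1450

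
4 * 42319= 169276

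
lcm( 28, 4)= 28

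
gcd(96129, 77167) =1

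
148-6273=-6125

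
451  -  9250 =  - 8799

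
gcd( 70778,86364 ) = 2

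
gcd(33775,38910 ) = 5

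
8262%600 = 462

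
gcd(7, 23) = 1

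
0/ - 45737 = 0/1  =  - 0.00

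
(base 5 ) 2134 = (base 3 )101220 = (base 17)105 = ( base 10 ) 294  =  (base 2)100100110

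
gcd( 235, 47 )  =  47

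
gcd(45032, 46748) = 52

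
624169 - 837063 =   -  212894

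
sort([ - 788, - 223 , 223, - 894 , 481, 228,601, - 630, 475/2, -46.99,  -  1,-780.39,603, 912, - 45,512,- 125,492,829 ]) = [ - 894, - 788, -780.39,- 630, - 223,-125, - 46.99,  -  45,-1, 223,228, 475/2, 481, 492, 512,601,603,829,  912 ] 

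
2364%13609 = 2364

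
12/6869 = 12/6869= 0.00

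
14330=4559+9771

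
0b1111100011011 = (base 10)7963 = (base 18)16A7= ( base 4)1330123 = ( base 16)1F1B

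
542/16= 33 + 7/8 =33.88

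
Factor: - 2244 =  - 2^2*3^1 *11^1*17^1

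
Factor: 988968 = 2^3*3^1*89^1*463^1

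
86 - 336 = - 250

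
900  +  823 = 1723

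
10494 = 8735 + 1759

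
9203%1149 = 11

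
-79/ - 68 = 79/68 =1.16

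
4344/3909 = 1 + 145/1303 = 1.11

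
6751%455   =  381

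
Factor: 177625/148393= 5^3*7^1 *17^( - 1)*43^( -1 )  =  875/731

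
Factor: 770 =2^1* 5^1*7^1*11^1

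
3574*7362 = 26311788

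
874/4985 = 874/4985 = 0.18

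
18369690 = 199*92310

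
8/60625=8/60625 = 0.00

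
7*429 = 3003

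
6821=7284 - 463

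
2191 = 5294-3103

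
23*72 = 1656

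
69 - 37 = 32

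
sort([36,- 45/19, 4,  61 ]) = [ - 45/19,  4, 36,61] 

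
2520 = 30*84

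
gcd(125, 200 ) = 25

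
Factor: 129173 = 11^1*11743^1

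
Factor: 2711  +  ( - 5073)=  - 2362 = -2^1 * 1181^1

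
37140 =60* 619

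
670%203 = 61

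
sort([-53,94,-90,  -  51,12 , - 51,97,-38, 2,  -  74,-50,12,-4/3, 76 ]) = [-90, - 74,-53,-51, -51 ,-50,  -  38, - 4/3 , 2,12,12, 76,94,97]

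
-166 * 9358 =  - 1553428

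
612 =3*204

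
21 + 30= 51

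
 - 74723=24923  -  99646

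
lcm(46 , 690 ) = 690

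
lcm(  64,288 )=576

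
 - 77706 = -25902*3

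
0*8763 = 0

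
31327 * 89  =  2788103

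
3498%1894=1604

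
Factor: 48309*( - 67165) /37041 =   -  5^1*7^1 * 19^1*101^1 * 12347^( - 1) * 16103^1 = -1081557995/12347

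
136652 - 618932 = - 482280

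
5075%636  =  623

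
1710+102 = 1812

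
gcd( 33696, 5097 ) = 3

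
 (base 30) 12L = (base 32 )ul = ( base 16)3D5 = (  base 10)981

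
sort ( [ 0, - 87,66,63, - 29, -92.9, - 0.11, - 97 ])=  [-97, - 92.9 , - 87, -29,-0.11,0,63,66 ]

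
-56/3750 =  - 1 + 1847/1875 = - 0.01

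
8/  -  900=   -1 + 223/225 = - 0.01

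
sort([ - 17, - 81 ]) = [-81, - 17 ]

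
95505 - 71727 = 23778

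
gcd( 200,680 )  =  40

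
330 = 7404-7074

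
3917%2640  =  1277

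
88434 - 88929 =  - 495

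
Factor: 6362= 2^1*3181^1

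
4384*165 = 723360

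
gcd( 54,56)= 2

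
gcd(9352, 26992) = 56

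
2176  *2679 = 5829504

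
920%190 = 160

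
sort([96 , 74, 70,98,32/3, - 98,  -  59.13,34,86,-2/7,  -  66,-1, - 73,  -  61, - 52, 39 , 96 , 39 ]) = [  -  98,  -  73, - 66,-61, - 59.13, - 52,-1, - 2/7,32/3,34, 39, 39,  70,74, 86, 96 , 96,98]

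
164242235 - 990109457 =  - 825867222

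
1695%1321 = 374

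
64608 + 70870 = 135478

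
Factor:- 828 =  - 2^2*3^2*23^1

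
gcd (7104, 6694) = 2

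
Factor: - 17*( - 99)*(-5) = - 8415 = - 3^2* 5^1*11^1*17^1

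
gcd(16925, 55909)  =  1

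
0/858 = 0  =  0.00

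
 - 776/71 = - 776/71 = - 10.93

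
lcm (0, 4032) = 0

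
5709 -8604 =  - 2895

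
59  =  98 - 39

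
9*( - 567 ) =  - 5103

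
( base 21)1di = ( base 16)2DC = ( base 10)732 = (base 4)23130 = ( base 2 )1011011100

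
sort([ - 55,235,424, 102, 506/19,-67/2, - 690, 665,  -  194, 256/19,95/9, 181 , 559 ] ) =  [-690, - 194,-55,-67/2,  95/9, 256/19, 506/19, 102, 181, 235, 424, 559,665 ]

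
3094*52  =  160888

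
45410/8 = 5676 + 1/4=5676.25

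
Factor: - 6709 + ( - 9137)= - 2^1*3^1*19^1*  139^1=- 15846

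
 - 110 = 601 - 711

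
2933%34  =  9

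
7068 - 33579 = - 26511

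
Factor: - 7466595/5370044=-2^( - 2)*3^1*5^1 * 307^( - 1) * 4373^(-1)*497773^1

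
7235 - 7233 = 2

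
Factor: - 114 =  - 2^1*3^1 *19^1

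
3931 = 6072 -2141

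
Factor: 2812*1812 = 5095344 = 2^4*3^1*19^1 * 37^1*151^1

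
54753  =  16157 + 38596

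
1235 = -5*(  -  247)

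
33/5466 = 11/1822= 0.01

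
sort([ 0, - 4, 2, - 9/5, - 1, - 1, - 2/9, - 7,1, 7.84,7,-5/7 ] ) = [ - 7, - 4, - 9/5,  -  1, - 1,-5/7, - 2/9, 0,1, 2,7, 7.84]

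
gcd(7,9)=1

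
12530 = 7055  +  5475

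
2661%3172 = 2661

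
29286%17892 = 11394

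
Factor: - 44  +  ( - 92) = -2^3 * 17^1 = - 136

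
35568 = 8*4446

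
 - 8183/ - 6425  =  1+1758/6425 =1.27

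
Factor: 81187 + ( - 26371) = 54816 = 2^5*3^1*571^1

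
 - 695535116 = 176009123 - 871544239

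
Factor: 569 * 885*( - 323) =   -  162651495  =  -  3^1* 5^1*17^1 * 19^1*59^1 * 569^1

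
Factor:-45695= - 5^1*13^1*19^1*37^1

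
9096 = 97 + 8999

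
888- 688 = 200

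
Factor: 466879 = 7^1*66697^1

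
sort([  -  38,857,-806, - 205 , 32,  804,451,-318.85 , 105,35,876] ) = [ - 806, - 318.85, - 205,-38,32 , 35,  105,  451, 804,  857,876 ] 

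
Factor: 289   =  17^2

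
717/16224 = 239/5408 = 0.04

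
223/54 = 223/54 = 4.13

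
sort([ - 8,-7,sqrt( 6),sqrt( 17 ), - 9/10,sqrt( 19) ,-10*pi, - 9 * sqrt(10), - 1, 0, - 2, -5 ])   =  [ - 10*pi, - 9*sqrt( 10 ), - 8 , - 7, - 5,-2,  -  1, - 9/10, 0,  sqrt( 6),sqrt( 17),sqrt(19 )]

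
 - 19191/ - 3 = 6397/1 = 6397.00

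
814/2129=814/2129 = 0.38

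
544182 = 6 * 90697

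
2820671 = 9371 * 301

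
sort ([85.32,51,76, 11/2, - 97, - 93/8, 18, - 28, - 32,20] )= [ - 97, -32, - 28, - 93/8,  11/2,18, 20,51, 76 , 85.32]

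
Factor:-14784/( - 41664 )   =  11/31 =11^1*31^ (  -  1) 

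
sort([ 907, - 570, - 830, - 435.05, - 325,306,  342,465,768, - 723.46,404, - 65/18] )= [ - 830, - 723.46 ,  -  570, - 435.05,  -  325, - 65/18, 306,  342,  404,  465, 768,  907]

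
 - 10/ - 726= 5/363 = 0.01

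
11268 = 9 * 1252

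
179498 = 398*451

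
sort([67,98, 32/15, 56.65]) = [32/15,56.65, 67, 98]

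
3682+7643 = 11325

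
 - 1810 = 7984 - 9794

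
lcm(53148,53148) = 53148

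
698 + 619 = 1317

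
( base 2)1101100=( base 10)108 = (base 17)66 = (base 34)36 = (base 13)84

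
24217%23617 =600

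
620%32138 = 620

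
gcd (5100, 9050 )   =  50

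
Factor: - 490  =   - 2^1*5^1*7^2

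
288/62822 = 144/31411=0.00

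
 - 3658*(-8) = 29264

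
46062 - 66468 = -20406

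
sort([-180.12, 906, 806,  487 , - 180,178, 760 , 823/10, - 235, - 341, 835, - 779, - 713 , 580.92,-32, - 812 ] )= [-812,- 779, - 713, -341, -235, - 180.12, - 180,-32,823/10,  178, 487,  580.92,760,806,835,  906] 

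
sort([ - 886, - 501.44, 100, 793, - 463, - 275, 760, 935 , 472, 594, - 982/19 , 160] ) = [ - 886, - 501.44 , - 463,  -  275, - 982/19,  100, 160,472,594, 760, 793, 935]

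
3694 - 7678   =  -3984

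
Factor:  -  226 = -2^1*113^1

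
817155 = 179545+637610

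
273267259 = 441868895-168601636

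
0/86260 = 0 = 0.00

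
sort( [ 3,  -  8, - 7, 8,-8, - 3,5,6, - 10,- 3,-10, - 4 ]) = [ - 10, - 10, - 8, - 8  ,-7,  -  4, - 3, - 3,3, 5,6 , 8]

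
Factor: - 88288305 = -3^1*5^1*  7^1*840841^1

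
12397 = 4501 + 7896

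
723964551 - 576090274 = 147874277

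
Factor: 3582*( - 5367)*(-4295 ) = 82569631230 =2^1 * 3^3*5^1* 199^1* 859^1*1789^1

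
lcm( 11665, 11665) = 11665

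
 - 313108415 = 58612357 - 371720772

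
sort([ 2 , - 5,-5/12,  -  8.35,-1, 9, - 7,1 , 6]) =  [ - 8.35, - 7, -5, - 1, - 5/12, 1 , 2, 6, 9 ]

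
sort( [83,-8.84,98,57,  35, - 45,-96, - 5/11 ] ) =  [ - 96, - 45, - 8.84,-5/11, 35,57, 83,98]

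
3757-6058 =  - 2301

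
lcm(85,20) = 340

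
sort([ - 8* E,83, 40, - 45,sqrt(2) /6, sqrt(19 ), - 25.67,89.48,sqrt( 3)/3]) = [  -  45, - 25.67, - 8*E, sqrt(2 ) /6, sqrt( 3)/3, sqrt( 19), 40, 83, 89.48] 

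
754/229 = 3 + 67/229 = 3.29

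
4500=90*50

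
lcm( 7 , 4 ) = 28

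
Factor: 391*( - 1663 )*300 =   -  195069900 = - 2^2*3^1  *5^2*17^1*23^1*1663^1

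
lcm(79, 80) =6320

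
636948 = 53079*12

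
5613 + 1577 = 7190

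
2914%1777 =1137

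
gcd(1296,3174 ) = 6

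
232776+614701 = 847477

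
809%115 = 4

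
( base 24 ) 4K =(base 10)116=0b1110100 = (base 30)3Q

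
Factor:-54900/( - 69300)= 7^( - 1)*11^(- 1)*61^1 =61/77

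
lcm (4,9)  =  36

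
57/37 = 1 + 20/37 = 1.54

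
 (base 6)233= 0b1011101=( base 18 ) 53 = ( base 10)93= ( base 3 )10110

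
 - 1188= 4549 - 5737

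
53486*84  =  4492824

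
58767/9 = 6529+2/3=6529.67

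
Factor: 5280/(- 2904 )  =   - 2^2*5^1 * 11^(-1 )=- 20/11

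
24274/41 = 24274/41 = 592.05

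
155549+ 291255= 446804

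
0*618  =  0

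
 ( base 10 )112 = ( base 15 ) 77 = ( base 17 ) 6a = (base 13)88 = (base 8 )160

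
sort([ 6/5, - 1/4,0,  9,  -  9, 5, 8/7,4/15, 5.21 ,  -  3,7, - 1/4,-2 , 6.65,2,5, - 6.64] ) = [  -  9,-6.64,- 3,- 2, - 1/4,  -  1/4,0,4/15, 8/7,6/5, 2,5,5,5.21,6.65, 7,9]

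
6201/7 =885 + 6/7= 885.86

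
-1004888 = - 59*17032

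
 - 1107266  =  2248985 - 3356251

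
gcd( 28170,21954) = 6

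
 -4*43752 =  - 175008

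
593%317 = 276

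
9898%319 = 9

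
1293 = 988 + 305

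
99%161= 99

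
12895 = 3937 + 8958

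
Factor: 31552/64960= 5^(-1)*7^( - 1)*17^1 = 17/35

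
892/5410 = 446/2705 = 0.16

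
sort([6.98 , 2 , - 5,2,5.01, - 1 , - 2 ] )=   [- 5,-2,  -  1,2,2, 5.01, 6.98]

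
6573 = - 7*( - 939) 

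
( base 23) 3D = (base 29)2o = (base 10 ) 82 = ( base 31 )2k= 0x52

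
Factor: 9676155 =3^1 *5^1*645077^1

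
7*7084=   49588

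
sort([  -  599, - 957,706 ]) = [-957, - 599, 706 ] 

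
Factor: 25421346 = 2^1*3^2 * 1412297^1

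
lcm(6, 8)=24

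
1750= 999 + 751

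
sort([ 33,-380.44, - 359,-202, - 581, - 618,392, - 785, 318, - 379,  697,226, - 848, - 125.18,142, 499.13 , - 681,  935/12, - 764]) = [ - 848,  -  785,- 764, - 681, - 618, - 581,  -  380.44, - 379, -359, - 202, - 125.18,33,  935/12,142, 226,318,  392, 499.13 , 697]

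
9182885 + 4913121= 14096006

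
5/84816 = 5/84816 = 0.00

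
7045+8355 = 15400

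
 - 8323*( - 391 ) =3254293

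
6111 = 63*97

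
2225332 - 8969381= - 6744049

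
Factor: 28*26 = 728 = 2^3*7^1*13^1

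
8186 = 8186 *1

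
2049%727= 595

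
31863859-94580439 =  - 62716580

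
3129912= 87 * 35976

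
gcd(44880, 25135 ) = 55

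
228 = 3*76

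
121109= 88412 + 32697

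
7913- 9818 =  - 1905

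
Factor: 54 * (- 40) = -2^4  *  3^3*5^1=- 2160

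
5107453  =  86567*59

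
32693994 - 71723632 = - 39029638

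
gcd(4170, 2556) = 6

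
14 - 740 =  - 726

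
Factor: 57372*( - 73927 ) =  - 2^2*3^1*7^2*59^1*179^1*683^1 = - 4241339844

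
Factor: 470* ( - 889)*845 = -353066350 = - 2^1*5^2*7^1*13^2*  47^1*127^1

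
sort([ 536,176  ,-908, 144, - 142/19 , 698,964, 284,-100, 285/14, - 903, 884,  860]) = [ - 908,-903, - 100, - 142/19  ,  285/14, 144, 176,  284  ,  536, 698, 860, 884, 964] 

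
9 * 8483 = 76347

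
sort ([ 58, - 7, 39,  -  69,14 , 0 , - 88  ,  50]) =[ - 88 ,  -  69, - 7,0, 14, 39, 50, 58] 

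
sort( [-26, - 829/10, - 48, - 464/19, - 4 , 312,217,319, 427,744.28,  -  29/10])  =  [ - 829/10, - 48, - 26, - 464/19,  -  4 ,-29/10,217,  312, 319,  427,744.28]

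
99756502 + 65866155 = 165622657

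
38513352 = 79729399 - 41216047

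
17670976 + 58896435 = 76567411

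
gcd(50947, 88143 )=1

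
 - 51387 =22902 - 74289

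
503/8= 62 + 7/8 = 62.88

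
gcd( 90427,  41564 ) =1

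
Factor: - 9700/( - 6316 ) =5^2 *97^1 *1579^( - 1 ) =2425/1579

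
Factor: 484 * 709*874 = 299918344 =2^3 * 11^2*19^1*23^1*709^1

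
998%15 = 8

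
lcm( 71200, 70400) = 6265600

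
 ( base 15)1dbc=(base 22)D89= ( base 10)6477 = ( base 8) 14515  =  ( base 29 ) 7KA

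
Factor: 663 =3^1*13^1*17^1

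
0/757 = 0= 0.00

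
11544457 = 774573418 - 763028961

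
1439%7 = 4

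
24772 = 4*6193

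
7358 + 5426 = 12784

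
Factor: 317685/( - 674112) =  -  105895/224704 = -2^( - 6 ) * 5^1 * 3511^ ( - 1 ) * 21179^1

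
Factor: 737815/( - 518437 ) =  - 5^1*13^1 * 311^( - 1)*1667^(  -  1)*11351^1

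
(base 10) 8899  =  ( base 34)7NP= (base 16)22c3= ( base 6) 105111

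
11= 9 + 2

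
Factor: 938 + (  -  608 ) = 2^1*3^1 * 5^1*11^1 = 330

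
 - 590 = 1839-2429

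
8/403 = 8/403 = 0.02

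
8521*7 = 59647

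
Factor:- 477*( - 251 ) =119727= 3^2*53^1*251^1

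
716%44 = 12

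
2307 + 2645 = 4952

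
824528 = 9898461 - 9073933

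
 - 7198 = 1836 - 9034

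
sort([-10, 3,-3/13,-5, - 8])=[ - 10, - 8, - 5, - 3/13 , 3 ] 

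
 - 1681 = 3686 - 5367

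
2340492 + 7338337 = 9678829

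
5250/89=58 + 88/89 = 58.99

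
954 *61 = 58194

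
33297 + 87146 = 120443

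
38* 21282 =808716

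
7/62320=7/62320 =0.00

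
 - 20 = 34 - 54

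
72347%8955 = 707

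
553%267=19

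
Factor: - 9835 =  - 5^1 * 7^1* 281^1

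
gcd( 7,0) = 7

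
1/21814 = 1/21814 = 0.00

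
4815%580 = 175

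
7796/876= 1949/219 =8.90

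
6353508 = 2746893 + 3606615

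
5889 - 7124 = -1235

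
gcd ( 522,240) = 6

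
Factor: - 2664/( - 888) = 3^1  =  3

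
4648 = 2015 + 2633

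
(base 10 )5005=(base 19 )DG8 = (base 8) 11615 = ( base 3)20212101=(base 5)130010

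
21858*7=153006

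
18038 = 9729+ 8309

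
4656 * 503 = 2341968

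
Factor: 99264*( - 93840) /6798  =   - 2^9*3^1*5^1 *17^1*23^1*47^1 * 103^( - 1 ) = - 141135360/103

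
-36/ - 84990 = 6/14165= 0.00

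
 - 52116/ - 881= 52116/881 = 59.16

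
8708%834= 368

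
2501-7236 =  - 4735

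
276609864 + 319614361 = 596224225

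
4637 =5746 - 1109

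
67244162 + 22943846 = 90188008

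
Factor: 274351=7^2*11^1*509^1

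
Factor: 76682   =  2^1*23^1*1667^1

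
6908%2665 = 1578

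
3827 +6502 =10329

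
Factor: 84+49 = 133 = 7^1*19^1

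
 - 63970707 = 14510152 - 78480859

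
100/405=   20/81 = 0.25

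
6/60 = 1/10 =0.10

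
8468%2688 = 404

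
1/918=1/918 = 0.00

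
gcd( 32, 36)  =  4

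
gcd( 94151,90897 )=1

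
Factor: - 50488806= - 2^1 *3^1*  107^1*78643^1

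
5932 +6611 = 12543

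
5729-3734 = 1995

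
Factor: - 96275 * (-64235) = 5^3*29^1 * 443^1*3851^1 = 6184224625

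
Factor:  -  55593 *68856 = -2^3*3^4*19^1*29^1*71^1*151^1 = -3827911608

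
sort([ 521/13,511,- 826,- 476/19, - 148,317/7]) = [-826, - 148, - 476/19,521/13,317/7,511] 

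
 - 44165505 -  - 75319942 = 31154437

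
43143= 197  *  219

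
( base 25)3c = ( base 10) 87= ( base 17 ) 52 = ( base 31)2P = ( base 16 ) 57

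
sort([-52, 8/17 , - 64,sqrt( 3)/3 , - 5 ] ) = [- 64, - 52, - 5,8/17,  sqrt( 3)/3] 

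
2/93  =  2/93= 0.02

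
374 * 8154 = 3049596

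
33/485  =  33/485 = 0.07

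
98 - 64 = 34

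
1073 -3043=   -  1970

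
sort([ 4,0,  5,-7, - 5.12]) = [ - 7,- 5.12,0, 4,5]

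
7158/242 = 3579/121 = 29.58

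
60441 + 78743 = 139184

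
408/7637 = 408/7637 = 0.05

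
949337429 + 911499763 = 1860837192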